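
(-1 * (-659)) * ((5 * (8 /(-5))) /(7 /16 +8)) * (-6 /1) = 168704 /45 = 3748.98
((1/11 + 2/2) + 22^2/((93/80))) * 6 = 854072/341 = 2504.61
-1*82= -82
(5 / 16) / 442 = 5 / 7072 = 0.00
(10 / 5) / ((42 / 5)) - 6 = -121 / 21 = -5.76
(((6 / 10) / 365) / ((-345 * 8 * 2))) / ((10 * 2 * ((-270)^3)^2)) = -1 / 26019160041240000000000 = -0.00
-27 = -27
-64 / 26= -32 / 13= -2.46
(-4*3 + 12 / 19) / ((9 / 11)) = -264 / 19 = -13.89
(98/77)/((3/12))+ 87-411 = -3508/11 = -318.91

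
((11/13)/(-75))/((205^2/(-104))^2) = -9152/132457546875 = -0.00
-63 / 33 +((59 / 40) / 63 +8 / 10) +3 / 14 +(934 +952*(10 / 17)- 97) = 7740137 / 5544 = 1396.13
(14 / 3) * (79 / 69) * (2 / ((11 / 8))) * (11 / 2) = 42.74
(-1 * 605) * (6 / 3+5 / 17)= -23595 / 17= -1387.94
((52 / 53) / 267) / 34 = 26 / 240567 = 0.00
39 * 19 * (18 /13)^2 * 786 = 14515848 /13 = 1116603.69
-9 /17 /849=-3 /4811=-0.00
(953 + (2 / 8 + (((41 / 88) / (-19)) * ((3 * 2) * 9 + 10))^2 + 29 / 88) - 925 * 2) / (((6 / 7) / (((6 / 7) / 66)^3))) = -312391663 / 136743894672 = -0.00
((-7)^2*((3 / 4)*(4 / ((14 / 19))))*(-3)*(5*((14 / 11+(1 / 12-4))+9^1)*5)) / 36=-2641.74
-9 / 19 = -0.47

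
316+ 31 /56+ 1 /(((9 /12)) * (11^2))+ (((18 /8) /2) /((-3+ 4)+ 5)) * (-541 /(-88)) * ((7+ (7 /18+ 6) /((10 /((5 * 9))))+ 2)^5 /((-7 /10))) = -21022584725945045 /166526976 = -126241316.76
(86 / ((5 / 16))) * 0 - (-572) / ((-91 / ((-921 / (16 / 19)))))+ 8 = 192713 / 28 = 6882.61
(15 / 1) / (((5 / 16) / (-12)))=-576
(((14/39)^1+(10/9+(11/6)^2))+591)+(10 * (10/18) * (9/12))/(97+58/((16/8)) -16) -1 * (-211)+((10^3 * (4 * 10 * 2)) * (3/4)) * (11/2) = 851496881/2574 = 330806.87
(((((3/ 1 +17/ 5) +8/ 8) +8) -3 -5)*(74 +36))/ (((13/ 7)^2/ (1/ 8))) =19943/ 676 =29.50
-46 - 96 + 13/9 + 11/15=-6292/45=-139.82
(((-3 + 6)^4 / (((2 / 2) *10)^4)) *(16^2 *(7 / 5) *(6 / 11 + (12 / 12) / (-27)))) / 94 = 25368 / 1615625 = 0.02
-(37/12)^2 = -9.51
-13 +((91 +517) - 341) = 254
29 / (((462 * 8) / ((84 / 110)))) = 29 / 4840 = 0.01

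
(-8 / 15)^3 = -512 / 3375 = -0.15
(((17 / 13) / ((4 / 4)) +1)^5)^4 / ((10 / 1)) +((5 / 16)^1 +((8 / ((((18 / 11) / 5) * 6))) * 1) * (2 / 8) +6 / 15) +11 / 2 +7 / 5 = 75314897371139655102743937567043 / 41050721753742526787810160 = 1834679.01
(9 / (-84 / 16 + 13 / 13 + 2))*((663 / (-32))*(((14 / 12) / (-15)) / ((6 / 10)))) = -10.74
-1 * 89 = -89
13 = 13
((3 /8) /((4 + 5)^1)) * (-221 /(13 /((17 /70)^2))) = -4913 /117600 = -0.04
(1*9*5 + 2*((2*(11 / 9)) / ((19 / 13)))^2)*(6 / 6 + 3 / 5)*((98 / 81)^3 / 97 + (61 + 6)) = 2152052131558184 / 396675534015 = 5425.22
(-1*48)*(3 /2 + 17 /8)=-174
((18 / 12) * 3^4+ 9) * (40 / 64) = 1305 / 16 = 81.56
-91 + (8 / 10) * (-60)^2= 2789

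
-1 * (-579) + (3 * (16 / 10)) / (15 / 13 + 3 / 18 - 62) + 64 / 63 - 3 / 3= 863133934 / 1490895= 578.94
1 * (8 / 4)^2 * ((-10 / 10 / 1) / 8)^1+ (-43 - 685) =-1457 / 2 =-728.50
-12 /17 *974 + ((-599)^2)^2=2188548667529 /17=128738156913.47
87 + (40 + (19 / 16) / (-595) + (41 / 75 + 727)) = 854.54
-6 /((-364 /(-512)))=-768 /91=-8.44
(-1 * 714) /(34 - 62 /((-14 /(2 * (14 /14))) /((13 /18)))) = -44982 /2545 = -17.67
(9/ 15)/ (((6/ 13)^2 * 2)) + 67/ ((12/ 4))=2849/ 120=23.74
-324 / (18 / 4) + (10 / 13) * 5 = -886 / 13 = -68.15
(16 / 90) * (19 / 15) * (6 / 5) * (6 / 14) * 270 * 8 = 43776 / 175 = 250.15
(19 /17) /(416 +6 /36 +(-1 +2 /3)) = 114 /42415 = 0.00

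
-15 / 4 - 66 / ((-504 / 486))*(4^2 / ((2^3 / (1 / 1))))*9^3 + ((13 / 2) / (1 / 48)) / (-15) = 12987343 / 140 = 92766.74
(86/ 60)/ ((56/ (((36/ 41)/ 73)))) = 0.00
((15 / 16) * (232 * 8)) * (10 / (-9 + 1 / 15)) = -130500 / 67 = -1947.76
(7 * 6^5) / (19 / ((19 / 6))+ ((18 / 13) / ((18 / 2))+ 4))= 58968 / 11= 5360.73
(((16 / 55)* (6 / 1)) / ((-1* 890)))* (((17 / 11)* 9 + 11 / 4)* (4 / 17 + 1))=-184716 / 4576825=-0.04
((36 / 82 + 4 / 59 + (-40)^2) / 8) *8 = 3871626 / 2419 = 1600.51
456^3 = 94818816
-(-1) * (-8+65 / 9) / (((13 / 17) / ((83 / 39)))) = -9877 / 4563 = -2.16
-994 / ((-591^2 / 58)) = 57652 / 349281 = 0.17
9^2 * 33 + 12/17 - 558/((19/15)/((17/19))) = 13989603/6137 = 2279.55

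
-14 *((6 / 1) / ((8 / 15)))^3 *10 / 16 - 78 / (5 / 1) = -15966843 / 1280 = -12474.10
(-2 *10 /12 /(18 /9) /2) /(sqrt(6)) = -0.17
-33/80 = -0.41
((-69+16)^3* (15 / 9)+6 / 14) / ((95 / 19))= -5210686 / 105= -49625.58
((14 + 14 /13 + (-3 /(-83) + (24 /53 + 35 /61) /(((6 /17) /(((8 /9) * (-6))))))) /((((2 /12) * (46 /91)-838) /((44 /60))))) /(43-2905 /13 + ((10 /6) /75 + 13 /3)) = -0.00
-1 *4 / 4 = -1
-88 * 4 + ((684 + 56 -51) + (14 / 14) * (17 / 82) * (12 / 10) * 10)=13919 / 41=339.49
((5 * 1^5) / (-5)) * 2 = -2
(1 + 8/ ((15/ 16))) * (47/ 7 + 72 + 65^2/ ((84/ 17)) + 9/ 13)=8908.58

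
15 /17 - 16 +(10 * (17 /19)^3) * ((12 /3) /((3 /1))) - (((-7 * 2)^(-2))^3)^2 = -110408502961358169713 /19832040794089918464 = -5.57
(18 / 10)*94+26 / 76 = 32213 / 190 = 169.54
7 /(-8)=-7 /8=-0.88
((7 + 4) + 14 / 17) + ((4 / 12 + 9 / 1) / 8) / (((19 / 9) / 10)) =5604 / 323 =17.35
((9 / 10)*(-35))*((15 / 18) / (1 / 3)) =-315 / 4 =-78.75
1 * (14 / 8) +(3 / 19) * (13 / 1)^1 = 289 / 76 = 3.80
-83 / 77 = -1.08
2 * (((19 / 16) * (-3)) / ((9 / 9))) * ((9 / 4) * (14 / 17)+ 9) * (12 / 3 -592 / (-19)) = -184869 / 68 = -2718.66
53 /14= 3.79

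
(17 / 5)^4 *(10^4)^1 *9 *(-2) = -24054048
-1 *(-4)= 4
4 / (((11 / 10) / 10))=400 / 11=36.36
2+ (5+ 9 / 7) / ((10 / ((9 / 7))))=688 / 245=2.81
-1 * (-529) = 529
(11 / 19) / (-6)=-0.10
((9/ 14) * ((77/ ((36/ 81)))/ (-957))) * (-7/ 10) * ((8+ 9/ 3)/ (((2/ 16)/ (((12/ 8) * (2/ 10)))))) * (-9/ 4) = -56133/ 11600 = -4.84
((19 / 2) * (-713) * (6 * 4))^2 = 26427054096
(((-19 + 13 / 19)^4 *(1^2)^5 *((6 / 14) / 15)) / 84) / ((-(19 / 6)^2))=-43998536448 / 11526240845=-3.82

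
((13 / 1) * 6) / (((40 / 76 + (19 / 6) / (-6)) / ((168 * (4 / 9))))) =-3983616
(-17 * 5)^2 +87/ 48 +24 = 116013/ 16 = 7250.81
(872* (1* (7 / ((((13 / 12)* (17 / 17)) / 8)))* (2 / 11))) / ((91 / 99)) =1506816 / 169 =8916.07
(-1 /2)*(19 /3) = -3.17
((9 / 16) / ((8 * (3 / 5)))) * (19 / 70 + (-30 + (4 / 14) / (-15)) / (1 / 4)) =-25159 / 1792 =-14.04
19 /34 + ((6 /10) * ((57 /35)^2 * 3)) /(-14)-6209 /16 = -4523044651 /11662000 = -387.84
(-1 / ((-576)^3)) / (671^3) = 1 / 57734447056551936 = 0.00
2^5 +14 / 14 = 33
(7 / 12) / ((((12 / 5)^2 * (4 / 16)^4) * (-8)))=-175 / 54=-3.24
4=4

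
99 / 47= 2.11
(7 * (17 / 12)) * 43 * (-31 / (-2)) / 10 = 158627 / 240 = 660.95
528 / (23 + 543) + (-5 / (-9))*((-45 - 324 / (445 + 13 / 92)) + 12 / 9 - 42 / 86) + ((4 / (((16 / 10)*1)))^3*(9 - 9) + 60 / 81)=-104332077116 / 4485213513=-23.26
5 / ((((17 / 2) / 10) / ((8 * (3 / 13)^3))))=21600 / 37349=0.58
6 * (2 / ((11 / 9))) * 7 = 756 / 11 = 68.73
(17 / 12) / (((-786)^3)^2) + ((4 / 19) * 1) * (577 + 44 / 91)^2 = 31256365951473622594664815691 / 445197695778549197422848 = 70207.83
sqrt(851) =29.17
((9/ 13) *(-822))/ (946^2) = -3699/ 5816954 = -0.00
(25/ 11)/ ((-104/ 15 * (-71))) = 375/ 81224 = 0.00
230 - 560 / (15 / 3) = 118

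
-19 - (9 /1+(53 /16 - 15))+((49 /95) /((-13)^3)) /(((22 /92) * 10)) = -2996121857 /183669200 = -16.31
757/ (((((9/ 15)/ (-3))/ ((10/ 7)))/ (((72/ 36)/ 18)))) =-37850/ 63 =-600.79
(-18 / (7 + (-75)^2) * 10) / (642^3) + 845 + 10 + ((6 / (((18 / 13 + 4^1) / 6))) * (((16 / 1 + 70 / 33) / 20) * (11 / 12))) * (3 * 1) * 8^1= 7159426956075157 / 7244414284800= 988.27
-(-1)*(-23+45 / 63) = -156 / 7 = -22.29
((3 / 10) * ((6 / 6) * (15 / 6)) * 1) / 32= 0.02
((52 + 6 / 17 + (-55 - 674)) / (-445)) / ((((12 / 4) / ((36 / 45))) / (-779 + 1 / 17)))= -203096968 / 643025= -315.85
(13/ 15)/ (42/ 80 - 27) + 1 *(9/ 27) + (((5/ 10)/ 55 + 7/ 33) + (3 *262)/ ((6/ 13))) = 595329767/ 349470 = 1703.52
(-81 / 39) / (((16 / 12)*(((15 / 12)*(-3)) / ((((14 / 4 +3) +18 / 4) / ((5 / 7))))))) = 6.40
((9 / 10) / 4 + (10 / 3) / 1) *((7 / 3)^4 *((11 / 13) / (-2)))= -11277497 / 252720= -44.62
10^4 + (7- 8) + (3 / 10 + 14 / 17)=1700021 / 170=10000.12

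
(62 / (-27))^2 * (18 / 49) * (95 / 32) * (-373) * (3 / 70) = -6810607 / 74088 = -91.93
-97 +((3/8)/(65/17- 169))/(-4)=-2905327/29952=-97.00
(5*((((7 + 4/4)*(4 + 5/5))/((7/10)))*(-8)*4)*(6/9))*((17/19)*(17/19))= -36992000/7581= -4879.57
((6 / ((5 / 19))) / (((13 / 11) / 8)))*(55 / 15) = 36784 / 65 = 565.91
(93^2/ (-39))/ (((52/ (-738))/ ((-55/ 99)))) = -591015/ 338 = -1748.57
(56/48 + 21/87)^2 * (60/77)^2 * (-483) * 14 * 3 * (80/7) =-28400400000/101761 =-279089.24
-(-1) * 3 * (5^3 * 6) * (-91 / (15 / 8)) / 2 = -54600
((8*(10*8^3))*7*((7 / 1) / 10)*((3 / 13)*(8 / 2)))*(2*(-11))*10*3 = -1589575680 / 13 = -122275052.31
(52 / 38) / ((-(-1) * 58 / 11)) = 143 / 551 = 0.26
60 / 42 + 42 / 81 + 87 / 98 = 7501 / 2646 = 2.83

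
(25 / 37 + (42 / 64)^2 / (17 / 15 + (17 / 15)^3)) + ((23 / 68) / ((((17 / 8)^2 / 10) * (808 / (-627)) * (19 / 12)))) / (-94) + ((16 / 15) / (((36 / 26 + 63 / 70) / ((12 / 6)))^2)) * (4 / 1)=494666015918643048355 / 120189062862367893504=4.12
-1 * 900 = -900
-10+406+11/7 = 2783/7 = 397.57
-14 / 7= -2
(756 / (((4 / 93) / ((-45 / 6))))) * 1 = -263655 / 2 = -131827.50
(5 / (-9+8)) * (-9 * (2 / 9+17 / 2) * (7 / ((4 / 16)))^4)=241252480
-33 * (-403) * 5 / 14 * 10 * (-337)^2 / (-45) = -2517256885 / 21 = -119869375.48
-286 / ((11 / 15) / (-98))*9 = 343980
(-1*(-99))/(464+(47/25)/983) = 270325/1266983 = 0.21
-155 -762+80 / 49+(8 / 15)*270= -771.37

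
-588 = -588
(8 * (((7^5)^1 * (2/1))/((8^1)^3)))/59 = 16807/1888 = 8.90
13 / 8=1.62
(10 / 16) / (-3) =-5 / 24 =-0.21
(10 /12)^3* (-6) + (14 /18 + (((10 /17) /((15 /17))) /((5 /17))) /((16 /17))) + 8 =2777 /360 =7.71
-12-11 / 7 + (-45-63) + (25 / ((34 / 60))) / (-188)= -1362523 / 11186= -121.81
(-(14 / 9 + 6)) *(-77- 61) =1042.67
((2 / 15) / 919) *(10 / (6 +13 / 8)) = 32 / 168177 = 0.00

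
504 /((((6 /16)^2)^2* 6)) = 114688 /27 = 4247.70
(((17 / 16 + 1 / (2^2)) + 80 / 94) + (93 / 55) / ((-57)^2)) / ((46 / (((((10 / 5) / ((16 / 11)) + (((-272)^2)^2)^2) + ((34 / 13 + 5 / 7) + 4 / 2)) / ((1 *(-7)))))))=-2114295894695989282919635854463 / 10500167758080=-201358296687118569.67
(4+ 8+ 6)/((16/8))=9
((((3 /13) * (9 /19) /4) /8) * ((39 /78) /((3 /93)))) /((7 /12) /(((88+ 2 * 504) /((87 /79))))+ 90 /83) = 751884633 /15406421966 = 0.05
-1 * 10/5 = -2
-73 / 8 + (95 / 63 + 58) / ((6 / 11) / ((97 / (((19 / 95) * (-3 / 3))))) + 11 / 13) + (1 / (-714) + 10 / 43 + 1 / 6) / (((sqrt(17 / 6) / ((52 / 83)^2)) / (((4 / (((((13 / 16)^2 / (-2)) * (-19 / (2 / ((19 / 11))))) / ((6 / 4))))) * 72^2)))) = 1810561567 / 29537928 + 11411310772224 * sqrt(102) / 216335466781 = 594.03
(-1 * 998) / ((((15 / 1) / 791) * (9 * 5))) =-789418 / 675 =-1169.51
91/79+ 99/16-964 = -1209219/1264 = -956.66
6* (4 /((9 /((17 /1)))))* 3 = 136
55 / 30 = 11 / 6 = 1.83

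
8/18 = 4/9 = 0.44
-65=-65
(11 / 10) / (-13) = -11 / 130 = -0.08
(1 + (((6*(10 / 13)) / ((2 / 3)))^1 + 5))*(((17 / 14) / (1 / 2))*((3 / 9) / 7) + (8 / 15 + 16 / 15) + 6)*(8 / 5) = 362944 / 2275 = 159.54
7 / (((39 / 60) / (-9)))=-1260 / 13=-96.92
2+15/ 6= 9/ 2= 4.50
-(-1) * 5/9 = 5/9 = 0.56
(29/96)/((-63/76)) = -551/1512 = -0.36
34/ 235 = 0.14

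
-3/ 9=-1/ 3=-0.33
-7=-7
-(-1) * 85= 85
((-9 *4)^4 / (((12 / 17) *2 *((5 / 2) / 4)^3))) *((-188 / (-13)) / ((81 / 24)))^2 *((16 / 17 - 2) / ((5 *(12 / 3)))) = -500321746944 / 105625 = -4736773.94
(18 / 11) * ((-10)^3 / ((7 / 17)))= -306000 / 77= -3974.03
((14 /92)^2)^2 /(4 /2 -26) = -2401 /107458944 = -0.00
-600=-600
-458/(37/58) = -26564/37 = -717.95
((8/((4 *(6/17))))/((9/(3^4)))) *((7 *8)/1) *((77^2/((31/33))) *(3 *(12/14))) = 1436905008/31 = 46351774.45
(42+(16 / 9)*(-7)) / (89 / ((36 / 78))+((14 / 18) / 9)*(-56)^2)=4788 / 75143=0.06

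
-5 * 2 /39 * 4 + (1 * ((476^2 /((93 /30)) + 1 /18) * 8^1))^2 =345968705248718488 /1011933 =341888944474.31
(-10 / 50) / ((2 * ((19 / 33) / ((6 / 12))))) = -33 / 380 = -0.09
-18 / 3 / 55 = -6 / 55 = -0.11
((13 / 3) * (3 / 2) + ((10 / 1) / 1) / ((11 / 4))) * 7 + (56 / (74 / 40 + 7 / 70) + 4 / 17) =1457255 / 14586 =99.91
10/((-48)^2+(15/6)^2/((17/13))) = 680/156997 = 0.00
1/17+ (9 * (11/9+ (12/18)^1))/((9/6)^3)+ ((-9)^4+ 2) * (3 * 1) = 9039590/459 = 19694.10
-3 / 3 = -1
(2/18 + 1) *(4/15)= 8/27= 0.30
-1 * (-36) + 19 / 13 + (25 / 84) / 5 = 37.52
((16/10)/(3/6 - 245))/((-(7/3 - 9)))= -4/4075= -0.00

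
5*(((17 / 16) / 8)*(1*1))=85 / 128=0.66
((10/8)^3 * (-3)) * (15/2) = -5625/128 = -43.95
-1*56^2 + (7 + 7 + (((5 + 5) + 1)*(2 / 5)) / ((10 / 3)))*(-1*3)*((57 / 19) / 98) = -7686647 / 2450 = -3137.41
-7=-7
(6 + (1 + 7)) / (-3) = -14 / 3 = -4.67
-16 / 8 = -2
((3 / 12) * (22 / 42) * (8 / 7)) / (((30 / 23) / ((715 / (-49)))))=-36179 / 21609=-1.67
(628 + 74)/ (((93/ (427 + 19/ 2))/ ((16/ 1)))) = 1634256/ 31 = 52717.94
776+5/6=4661/6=776.83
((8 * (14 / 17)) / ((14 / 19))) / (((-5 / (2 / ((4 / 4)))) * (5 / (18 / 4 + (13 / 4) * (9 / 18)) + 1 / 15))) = -44688 / 11033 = -4.05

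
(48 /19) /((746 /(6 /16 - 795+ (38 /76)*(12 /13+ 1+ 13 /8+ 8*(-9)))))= -517203 /184262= -2.81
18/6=3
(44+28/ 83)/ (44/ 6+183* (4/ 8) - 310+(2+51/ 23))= -507840/ 2370397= -0.21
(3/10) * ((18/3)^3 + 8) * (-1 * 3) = -1008/5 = -201.60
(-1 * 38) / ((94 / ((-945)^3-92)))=341154587.72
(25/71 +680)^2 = 2333373025/5041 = 462879.00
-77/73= -1.05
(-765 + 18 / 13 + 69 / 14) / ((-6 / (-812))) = -1334783 / 13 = -102675.62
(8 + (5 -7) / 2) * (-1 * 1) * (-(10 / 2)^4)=4375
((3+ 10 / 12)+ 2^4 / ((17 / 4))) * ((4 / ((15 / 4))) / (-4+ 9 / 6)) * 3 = -9.73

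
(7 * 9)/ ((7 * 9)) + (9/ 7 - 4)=-12/ 7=-1.71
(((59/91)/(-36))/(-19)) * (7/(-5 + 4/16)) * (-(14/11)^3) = 161896/56217447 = 0.00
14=14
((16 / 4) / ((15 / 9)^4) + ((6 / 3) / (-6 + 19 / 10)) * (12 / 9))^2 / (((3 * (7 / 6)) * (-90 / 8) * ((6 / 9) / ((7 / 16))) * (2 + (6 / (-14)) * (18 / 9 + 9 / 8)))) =-1441746656 / 3279919921875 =-0.00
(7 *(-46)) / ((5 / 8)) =-2576 / 5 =-515.20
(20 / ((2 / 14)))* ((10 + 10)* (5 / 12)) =3500 / 3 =1166.67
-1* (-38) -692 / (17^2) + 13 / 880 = 9058957 / 254320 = 35.62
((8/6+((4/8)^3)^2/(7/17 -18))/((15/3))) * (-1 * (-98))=3748157/143520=26.12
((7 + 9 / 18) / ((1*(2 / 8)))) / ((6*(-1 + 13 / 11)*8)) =55 / 16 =3.44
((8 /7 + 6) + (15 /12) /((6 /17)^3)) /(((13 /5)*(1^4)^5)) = 1075775 /78624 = 13.68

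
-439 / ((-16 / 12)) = 1317 / 4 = 329.25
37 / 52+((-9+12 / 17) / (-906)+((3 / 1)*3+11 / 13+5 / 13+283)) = 39237817 / 133484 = 293.95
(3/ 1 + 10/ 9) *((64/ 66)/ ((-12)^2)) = 74/ 2673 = 0.03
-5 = -5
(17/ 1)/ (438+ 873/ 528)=2992/ 77379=0.04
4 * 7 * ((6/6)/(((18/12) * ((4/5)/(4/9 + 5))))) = 3430/27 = 127.04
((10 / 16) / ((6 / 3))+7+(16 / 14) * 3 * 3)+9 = 2979 / 112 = 26.60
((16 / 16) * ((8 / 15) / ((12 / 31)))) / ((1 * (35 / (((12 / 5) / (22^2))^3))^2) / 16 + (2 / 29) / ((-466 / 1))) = 0.00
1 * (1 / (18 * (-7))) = -0.01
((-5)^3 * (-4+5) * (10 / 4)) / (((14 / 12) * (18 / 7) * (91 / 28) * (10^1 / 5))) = -625 / 39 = -16.03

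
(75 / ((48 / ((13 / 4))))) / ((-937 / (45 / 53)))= -14625 / 3178304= -0.00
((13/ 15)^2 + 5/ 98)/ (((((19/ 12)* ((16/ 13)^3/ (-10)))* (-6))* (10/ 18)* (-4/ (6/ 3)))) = -38858339/ 95334400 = -0.41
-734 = -734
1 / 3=0.33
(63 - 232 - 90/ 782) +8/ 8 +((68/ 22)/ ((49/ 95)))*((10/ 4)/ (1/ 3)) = -25958112/ 210749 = -123.17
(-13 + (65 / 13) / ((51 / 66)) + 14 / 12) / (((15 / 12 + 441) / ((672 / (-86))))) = 122528 / 1293139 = 0.09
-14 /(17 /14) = -196 /17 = -11.53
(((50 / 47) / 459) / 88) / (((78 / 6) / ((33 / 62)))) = 25 / 23183784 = 0.00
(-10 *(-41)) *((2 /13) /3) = 820 /39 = 21.03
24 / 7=3.43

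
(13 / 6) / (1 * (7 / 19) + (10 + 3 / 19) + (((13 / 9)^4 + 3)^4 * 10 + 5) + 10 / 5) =0.00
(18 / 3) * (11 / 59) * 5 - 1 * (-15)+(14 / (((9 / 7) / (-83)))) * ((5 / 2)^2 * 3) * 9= -17994045 / 118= -152491.91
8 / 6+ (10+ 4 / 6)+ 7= 19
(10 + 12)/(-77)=-2/7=-0.29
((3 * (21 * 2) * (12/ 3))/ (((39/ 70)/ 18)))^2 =265138594.08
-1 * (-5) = 5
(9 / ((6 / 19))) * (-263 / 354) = -4997 / 236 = -21.17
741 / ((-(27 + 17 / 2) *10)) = -741 / 355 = -2.09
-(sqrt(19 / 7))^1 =-sqrt(133) / 7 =-1.65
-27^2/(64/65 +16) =-15795/368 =-42.92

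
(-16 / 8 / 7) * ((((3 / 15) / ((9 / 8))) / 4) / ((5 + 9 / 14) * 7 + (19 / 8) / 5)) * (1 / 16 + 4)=-10 / 7749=-0.00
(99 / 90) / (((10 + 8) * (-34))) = -0.00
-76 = -76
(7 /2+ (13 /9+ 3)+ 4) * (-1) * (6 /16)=-215 /48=-4.48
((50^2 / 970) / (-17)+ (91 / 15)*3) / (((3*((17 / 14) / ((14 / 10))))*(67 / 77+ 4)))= 374304238 / 262809375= 1.42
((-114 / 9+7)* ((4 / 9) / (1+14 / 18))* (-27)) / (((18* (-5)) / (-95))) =323 / 8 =40.38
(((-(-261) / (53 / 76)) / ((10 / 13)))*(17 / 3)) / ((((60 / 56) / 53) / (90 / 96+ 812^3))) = 7301800848389411 / 100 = 73018008483894.11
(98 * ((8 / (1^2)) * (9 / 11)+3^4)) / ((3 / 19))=597702 / 11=54336.55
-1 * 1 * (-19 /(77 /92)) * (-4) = -6992 /77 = -90.81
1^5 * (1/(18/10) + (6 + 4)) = 95/9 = 10.56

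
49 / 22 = 2.23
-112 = -112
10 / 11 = 0.91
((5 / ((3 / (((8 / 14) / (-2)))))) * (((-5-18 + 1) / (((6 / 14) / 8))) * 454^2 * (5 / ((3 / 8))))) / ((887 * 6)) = 7255283200 / 71847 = 100982.41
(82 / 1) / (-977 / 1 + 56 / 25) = -2050 / 24369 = -0.08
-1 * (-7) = 7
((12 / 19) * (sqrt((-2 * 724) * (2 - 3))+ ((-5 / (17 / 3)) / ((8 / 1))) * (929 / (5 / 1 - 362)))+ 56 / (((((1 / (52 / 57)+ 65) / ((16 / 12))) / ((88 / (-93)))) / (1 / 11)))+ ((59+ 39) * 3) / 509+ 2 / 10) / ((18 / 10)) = 23094475375609 / 48242018020266+ 40 * sqrt(362) / 57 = 13.83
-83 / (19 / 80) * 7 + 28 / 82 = -1905414 / 779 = -2445.97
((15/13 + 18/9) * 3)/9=41/39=1.05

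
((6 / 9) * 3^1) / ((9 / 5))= 10 / 9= 1.11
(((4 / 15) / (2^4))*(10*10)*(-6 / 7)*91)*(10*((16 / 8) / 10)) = -260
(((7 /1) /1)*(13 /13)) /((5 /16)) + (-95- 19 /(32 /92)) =-5089 /40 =-127.22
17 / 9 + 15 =152 / 9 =16.89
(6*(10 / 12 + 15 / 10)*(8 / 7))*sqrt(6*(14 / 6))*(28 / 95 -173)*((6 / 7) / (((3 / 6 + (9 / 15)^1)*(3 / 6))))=-6300288*sqrt(14) / 1463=-16113.14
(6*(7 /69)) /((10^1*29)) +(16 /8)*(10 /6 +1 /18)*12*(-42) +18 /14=-40496856 /23345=-1734.71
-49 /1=-49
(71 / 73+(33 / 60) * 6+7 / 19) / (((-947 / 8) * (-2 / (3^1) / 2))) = 772452 / 6567445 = 0.12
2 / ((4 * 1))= 1 / 2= 0.50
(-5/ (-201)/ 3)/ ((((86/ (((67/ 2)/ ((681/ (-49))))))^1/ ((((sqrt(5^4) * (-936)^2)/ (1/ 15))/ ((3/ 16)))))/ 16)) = -63598080000/ 9761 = -6515529.15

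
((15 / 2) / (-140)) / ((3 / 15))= -15 / 56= -0.27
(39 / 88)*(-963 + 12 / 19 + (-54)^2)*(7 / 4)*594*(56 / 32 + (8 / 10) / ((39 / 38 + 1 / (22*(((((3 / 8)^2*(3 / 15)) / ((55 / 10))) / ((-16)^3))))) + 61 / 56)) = 3338501661291272931 / 2119678066880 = 1575004.11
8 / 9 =0.89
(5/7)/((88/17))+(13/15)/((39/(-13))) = -4183/27720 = -0.15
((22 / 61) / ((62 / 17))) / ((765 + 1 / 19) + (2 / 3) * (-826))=10659 / 23108020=0.00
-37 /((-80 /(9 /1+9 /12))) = 1443 /320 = 4.51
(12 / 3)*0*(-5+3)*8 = 0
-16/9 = -1.78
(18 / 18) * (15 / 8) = 15 / 8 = 1.88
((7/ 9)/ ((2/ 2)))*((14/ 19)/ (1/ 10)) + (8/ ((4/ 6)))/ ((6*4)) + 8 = 4867/ 342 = 14.23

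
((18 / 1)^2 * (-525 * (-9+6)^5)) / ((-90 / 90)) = -41334300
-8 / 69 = -0.12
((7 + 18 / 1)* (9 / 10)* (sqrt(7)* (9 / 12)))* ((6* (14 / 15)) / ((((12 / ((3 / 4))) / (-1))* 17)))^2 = 1323* sqrt(7) / 184960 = 0.02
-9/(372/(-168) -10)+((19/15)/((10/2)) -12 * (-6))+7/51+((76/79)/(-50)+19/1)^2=546037266187/1259901875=433.40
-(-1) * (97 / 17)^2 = 9409 / 289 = 32.56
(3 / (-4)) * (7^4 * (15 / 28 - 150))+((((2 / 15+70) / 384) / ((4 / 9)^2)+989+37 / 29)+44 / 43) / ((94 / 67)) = 80977581019683 / 300078080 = 269855.04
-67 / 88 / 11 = -67 / 968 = -0.07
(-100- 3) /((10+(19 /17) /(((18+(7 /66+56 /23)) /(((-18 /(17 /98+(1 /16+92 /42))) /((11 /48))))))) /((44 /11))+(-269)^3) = 623180784434 /117769714681220315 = 0.00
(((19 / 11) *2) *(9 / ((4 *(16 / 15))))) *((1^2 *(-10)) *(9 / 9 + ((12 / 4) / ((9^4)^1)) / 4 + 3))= -16621675 / 57024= -291.49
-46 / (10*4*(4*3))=-23 / 240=-0.10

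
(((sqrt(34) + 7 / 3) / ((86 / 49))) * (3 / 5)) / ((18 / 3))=343 / 2580 + 49 * sqrt(34) / 860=0.47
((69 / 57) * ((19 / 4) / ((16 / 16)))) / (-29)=-23 / 116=-0.20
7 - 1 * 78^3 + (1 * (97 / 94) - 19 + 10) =-44607979 / 94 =-474552.97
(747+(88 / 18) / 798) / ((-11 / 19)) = -2682499 / 2079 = -1290.28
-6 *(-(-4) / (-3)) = 8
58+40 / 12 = 184 / 3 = 61.33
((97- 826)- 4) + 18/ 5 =-3647/ 5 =-729.40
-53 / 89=-0.60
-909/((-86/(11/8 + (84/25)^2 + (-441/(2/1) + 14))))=-20487951/10000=-2048.80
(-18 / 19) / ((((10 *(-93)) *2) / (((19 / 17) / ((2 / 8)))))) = 6 / 2635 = 0.00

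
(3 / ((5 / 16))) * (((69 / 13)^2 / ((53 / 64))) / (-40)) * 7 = -12797568 / 223925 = -57.15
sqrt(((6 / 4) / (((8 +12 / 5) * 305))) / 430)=sqrt(511485) / 681980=0.00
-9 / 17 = -0.53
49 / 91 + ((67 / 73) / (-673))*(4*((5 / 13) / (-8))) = 0.54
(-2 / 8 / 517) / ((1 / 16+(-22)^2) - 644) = 4 / 1323003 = 0.00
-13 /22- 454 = -10001 /22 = -454.59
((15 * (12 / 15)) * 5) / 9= 20 / 3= 6.67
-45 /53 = -0.85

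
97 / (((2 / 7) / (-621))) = -421659 / 2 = -210829.50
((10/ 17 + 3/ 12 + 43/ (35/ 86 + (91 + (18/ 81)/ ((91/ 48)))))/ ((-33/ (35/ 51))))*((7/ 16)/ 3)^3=-152968956119/ 1813103046475776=-0.00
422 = 422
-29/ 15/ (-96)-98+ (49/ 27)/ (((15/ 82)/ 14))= 106049/ 2592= 40.91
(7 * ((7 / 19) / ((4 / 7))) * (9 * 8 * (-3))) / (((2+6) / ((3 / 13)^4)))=-750141 / 2170636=-0.35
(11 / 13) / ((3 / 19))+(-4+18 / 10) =616 / 195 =3.16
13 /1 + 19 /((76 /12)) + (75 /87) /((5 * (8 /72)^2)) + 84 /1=113.97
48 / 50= 24 / 25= 0.96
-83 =-83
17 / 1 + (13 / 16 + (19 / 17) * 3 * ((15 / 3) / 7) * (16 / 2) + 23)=114187 / 1904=59.97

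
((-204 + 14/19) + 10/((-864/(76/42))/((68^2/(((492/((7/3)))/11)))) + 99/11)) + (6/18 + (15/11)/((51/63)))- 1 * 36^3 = -70595805684148/1506660309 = -46855.82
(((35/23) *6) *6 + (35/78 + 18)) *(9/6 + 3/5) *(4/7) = 131377/1495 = 87.88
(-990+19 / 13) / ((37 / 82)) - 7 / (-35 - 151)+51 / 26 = -97912297 / 44733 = -2188.82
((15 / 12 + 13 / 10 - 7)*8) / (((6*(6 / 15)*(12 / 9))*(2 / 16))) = -89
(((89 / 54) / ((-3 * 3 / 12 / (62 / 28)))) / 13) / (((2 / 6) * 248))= -89 / 19656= -0.00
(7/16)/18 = 7/288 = 0.02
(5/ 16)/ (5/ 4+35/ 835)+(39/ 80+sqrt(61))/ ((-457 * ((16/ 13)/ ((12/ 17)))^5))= 11093238921753457/ 45873465105367040 - 90224199 * sqrt(61)/ 664447640576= 0.24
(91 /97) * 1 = 91 /97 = 0.94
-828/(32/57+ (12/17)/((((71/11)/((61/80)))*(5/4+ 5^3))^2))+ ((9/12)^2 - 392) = -2088347665517314493/1118970956019376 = -1866.31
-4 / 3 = -1.33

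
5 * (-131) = -655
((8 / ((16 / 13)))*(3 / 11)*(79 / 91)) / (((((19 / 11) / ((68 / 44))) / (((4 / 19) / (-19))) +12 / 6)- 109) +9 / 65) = -523770 / 70698551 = -0.01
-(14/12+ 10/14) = -79/42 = -1.88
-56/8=-7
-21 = -21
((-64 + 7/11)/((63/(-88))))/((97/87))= 161704/2037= 79.38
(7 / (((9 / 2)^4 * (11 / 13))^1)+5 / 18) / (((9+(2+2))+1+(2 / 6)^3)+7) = 43007 / 3036528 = 0.01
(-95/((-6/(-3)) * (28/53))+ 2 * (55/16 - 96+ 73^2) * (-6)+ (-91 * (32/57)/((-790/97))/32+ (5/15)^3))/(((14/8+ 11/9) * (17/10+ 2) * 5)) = -714067087151/623958195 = -1144.41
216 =216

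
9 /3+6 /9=11 /3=3.67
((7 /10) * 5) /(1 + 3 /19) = 133 /44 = 3.02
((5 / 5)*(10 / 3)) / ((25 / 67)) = 134 / 15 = 8.93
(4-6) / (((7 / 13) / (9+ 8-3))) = -52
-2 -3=-5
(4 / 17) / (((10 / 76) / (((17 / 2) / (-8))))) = -19 / 10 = -1.90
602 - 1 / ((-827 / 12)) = 497866 / 827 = 602.01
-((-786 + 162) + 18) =606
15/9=5/3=1.67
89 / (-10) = -89 / 10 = -8.90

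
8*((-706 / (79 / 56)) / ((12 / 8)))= -632576 / 237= -2669.10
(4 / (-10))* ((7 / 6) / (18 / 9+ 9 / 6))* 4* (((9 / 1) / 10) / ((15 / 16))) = -64 / 125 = -0.51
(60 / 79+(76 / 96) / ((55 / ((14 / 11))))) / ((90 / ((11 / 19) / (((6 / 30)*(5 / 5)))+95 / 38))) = 18290387 / 392301360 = 0.05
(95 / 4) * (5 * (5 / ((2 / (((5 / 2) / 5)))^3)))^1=9.28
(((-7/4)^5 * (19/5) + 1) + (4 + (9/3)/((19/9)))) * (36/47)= -48984183/1143040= -42.85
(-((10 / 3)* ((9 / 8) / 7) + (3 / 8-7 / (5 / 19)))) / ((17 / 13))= 93509 / 4760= 19.64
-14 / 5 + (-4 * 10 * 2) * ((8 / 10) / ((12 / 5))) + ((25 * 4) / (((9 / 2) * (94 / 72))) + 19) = 4621 / 705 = 6.55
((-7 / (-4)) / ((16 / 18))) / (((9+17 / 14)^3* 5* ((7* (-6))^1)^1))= -1029 / 116968280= -0.00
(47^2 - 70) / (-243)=-713 / 81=-8.80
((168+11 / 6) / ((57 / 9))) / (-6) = -1019 / 228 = -4.47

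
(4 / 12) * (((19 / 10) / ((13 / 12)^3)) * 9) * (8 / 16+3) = 172368 / 10985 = 15.69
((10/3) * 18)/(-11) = -60/11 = -5.45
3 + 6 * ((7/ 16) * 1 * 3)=87/ 8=10.88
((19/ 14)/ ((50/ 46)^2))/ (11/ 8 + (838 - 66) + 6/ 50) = 40204/ 27072325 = 0.00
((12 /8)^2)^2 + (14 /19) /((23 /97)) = 57125 /6992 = 8.17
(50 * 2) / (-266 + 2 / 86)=-4300 / 11437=-0.38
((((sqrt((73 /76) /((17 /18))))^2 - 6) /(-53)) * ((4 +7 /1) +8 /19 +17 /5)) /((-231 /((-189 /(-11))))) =-1854144 /17889355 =-0.10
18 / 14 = 9 / 7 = 1.29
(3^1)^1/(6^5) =1/2592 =0.00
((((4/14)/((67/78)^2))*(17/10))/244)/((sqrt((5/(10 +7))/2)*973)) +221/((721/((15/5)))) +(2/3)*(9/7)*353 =25857*sqrt(170)/46626232975 +218817/721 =303.49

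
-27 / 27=-1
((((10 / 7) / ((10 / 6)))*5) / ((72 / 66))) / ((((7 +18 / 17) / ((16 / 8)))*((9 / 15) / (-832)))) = -3889600 / 2877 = -1351.96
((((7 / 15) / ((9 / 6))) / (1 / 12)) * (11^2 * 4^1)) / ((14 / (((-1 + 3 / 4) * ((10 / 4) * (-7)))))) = 1694 / 3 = 564.67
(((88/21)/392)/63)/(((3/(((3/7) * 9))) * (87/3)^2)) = 0.00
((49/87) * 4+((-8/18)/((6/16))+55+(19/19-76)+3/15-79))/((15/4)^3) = -1.85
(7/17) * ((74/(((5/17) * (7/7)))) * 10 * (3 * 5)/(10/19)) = 29526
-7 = -7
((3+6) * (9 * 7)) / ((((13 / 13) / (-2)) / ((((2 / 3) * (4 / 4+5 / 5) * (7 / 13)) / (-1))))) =10584 / 13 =814.15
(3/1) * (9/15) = 9/5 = 1.80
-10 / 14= -5 / 7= -0.71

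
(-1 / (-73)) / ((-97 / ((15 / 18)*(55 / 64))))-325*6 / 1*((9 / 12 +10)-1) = -51696965075 / 2719104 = -19012.50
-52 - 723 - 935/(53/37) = -1427.74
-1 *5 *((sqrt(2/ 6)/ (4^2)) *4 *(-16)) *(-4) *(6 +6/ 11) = -1920 *sqrt(3)/ 11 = -302.32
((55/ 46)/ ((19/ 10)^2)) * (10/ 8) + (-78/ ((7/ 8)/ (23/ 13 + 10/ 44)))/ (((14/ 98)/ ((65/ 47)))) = -14788406185/ 8585302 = -1722.53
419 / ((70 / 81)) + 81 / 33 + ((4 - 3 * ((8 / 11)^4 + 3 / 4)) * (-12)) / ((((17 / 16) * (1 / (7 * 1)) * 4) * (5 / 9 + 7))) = 143625743271 / 296187430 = 484.92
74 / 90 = 37 / 45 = 0.82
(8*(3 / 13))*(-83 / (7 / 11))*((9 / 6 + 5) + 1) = -164340 / 91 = -1805.93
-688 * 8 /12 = -1376 /3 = -458.67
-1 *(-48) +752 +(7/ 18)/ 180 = 2592007/ 3240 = 800.00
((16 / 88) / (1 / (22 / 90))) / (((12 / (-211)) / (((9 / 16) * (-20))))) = 211 / 24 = 8.79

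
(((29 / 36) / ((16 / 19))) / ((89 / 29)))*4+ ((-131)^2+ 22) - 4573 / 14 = 1512329365 / 89712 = 16857.60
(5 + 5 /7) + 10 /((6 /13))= 575 /21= 27.38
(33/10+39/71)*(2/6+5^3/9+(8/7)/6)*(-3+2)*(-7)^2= -2895158/1065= -2718.46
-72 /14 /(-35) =36 /245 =0.15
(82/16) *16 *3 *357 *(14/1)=1229508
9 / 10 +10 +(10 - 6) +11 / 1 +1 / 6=391 / 15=26.07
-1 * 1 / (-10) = 1 / 10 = 0.10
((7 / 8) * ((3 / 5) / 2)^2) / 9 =7 / 800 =0.01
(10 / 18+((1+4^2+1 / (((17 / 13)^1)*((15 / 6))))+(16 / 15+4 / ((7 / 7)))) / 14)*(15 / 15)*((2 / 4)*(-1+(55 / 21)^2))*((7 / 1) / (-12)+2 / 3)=12521 / 23814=0.53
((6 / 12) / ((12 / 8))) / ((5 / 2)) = 2 / 15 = 0.13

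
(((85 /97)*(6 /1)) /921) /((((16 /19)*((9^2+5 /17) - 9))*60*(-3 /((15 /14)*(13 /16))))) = -356915 /787011800064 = -0.00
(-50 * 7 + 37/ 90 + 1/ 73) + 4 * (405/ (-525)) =-3243775/ 9198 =-352.66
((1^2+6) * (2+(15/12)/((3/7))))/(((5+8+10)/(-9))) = -1239/92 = -13.47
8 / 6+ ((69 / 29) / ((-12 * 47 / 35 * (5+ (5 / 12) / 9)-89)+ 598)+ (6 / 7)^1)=36034583 / 16408896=2.20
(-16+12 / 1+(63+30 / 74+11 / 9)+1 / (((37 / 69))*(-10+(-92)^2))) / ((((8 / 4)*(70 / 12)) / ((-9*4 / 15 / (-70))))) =56892809 / 319314625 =0.18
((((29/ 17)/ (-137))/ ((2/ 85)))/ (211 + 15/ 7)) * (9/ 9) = -1015/ 408808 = -0.00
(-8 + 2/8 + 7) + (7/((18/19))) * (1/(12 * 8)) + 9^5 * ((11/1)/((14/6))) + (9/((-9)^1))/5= 16835998079/60480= 278372.98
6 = 6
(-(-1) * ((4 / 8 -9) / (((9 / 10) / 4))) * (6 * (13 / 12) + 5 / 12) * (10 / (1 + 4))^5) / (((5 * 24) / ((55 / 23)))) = -310420 / 1863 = -166.62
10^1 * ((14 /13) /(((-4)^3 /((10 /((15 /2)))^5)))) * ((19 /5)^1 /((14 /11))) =-6688 /3159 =-2.12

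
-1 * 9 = -9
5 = 5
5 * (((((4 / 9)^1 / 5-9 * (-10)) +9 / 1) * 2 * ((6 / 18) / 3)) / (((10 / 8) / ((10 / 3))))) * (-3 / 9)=-71344 / 729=-97.87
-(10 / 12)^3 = -125 / 216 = -0.58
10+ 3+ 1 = 14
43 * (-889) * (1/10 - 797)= 304630963/10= 30463096.30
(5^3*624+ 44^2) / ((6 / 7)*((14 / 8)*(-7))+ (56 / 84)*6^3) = 159872 / 267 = 598.77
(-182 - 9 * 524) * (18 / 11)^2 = -13115.31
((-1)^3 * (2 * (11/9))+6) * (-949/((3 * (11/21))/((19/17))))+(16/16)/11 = -4038791/1683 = -2399.76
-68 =-68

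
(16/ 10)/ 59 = 8/ 295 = 0.03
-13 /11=-1.18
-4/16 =-0.25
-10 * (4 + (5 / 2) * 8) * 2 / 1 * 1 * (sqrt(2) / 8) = -60 * sqrt(2) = -84.85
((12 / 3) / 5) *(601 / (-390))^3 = -217081801 / 74148750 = -2.93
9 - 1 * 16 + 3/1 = -4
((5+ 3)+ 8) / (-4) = -4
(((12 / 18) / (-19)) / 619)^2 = 4 / 1244890089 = 0.00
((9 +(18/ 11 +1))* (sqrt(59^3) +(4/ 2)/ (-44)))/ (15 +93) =-16/ 3267 +1888* sqrt(59)/ 297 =48.82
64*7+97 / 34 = 15329 / 34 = 450.85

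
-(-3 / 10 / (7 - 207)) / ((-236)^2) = -3 / 111392000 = -0.00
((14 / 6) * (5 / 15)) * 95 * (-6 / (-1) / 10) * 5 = 665 / 3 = 221.67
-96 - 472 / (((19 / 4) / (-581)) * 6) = 542992 / 57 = 9526.18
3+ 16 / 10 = 23 / 5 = 4.60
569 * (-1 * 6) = -3414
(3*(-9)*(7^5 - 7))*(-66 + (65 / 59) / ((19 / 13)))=33176757600 / 1121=29595680.29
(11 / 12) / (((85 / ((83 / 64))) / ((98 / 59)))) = 44737 / 1925760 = 0.02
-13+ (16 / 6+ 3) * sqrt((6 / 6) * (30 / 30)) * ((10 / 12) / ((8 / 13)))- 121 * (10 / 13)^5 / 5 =-633261731 / 53466192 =-11.84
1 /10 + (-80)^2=6400.10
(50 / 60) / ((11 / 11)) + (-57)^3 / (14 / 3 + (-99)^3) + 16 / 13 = 511987325 / 227048874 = 2.25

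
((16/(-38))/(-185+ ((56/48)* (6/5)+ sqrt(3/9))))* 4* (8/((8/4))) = 3200* sqrt(3)/48034793+ 1762560/48034793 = 0.04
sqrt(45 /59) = 3 * sqrt(295) /59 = 0.87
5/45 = 1/9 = 0.11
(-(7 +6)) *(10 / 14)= -65 / 7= -9.29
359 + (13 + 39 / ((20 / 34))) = 438.30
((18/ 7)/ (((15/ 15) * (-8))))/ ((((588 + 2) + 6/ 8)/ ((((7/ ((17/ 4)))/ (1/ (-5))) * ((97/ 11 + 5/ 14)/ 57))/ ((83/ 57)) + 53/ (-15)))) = 3103689/ 1283664305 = 0.00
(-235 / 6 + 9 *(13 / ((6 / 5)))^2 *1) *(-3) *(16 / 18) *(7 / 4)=-85435 / 18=-4746.39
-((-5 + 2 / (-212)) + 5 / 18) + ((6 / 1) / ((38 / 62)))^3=3084907075 / 3271743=942.89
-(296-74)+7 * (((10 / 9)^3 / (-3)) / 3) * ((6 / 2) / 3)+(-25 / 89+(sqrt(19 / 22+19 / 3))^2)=-2776768361 / 12846438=-216.15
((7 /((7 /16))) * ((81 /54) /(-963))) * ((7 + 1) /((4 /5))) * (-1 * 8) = 1.99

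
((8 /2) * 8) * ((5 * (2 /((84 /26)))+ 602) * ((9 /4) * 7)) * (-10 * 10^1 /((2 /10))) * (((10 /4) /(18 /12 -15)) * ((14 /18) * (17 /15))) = 6048532000 /243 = 24891078.19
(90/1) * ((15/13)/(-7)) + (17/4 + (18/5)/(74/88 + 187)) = -52978979/5014100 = -10.57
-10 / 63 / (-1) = 10 / 63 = 0.16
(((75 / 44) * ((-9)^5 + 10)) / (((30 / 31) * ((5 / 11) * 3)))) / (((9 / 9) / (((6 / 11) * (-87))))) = 159228183 / 44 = 3618822.34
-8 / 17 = -0.47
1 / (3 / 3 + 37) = 1 / 38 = 0.03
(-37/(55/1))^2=1369/3025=0.45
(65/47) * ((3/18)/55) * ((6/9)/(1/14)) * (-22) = -364/423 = -0.86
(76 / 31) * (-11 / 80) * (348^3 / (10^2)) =-550508508 / 3875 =-142066.71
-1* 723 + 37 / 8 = -5747 / 8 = -718.38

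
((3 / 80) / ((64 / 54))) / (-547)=-0.00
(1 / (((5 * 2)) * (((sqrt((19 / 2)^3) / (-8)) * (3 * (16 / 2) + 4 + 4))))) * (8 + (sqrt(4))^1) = -sqrt(38) / 722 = -0.01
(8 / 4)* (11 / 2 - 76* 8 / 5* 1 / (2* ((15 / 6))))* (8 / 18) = -3764 / 225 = -16.73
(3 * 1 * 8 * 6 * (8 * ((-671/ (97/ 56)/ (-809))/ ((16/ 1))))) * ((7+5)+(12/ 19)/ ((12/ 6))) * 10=6330804480/ 1490987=4246.05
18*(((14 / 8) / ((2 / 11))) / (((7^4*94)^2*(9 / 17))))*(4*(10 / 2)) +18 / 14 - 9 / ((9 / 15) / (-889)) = 97045829936591 / 7276825948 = 13336.29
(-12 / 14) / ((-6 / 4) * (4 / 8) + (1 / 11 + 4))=-88 / 343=-0.26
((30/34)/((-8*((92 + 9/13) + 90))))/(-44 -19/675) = 1053/76793896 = 0.00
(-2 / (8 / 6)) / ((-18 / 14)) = 7 / 6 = 1.17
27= 27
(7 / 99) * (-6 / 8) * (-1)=7 / 132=0.05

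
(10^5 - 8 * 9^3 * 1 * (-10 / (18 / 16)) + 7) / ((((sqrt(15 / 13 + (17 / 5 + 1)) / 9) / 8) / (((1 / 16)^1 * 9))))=12299607 * sqrt(65) / 38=2609542.15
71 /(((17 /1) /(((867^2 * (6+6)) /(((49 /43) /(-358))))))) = -579936376296 /49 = -11835436250.94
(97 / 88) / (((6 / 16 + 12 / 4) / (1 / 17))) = 97 / 5049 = 0.02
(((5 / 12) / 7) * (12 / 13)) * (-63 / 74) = -45 / 962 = -0.05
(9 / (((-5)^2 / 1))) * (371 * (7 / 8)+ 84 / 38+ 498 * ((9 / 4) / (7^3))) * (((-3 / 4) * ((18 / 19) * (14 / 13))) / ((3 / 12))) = -4182081759 / 11497850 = -363.73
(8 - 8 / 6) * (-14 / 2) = -140 / 3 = -46.67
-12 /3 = -4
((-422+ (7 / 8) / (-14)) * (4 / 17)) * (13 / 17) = -87789 / 1156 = -75.94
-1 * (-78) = 78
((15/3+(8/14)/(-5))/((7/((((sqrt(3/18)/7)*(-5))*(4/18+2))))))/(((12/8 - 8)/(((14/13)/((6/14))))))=760*sqrt(6)/10647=0.17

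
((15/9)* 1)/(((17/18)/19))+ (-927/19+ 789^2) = 622505.74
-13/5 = -2.60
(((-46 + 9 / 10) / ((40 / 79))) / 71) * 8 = -35629 / 3550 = -10.04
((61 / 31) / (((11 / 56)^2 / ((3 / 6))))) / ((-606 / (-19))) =908656 / 1136553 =0.80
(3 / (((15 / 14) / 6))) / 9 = 28 / 15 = 1.87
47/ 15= 3.13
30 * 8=240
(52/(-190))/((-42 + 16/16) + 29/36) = 936/137465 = 0.01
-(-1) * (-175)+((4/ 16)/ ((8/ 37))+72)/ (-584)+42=-2487845/ 18688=-133.13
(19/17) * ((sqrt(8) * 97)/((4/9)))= 16587 * sqrt(2)/34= 689.93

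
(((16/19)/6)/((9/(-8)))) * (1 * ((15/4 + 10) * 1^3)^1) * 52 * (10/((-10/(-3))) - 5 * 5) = 1006720/513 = 1962.42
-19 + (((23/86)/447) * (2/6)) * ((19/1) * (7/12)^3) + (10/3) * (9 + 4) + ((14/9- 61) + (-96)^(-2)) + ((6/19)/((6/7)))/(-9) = -1064766893873/30291065856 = -35.15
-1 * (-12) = 12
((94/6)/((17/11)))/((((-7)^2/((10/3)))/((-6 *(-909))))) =3133020/833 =3761.13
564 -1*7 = 557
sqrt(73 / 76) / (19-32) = -sqrt(1387) / 494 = -0.08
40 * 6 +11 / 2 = 491 / 2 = 245.50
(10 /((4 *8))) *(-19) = -95 /16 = -5.94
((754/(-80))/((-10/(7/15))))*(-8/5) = -2639/3750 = -0.70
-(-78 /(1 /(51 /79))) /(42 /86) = 57018 /553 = 103.11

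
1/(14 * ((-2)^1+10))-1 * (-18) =2017/112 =18.01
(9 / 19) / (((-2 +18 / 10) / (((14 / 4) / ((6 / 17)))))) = -1785 / 76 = -23.49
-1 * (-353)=353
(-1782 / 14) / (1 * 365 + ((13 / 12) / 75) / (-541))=-433827900 / 1244029409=-0.35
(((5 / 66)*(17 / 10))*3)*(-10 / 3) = -85 / 66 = -1.29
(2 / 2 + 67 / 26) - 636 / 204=203 / 442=0.46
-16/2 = -8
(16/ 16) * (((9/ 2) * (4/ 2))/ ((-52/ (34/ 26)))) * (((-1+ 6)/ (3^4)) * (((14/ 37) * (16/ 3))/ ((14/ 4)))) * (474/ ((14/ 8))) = -859520/ 393939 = -2.18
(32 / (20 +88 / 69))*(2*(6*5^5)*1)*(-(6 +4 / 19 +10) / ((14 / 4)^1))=-1821600000 / 6973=-261236.20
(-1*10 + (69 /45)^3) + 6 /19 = -389827 /64125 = -6.08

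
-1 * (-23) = 23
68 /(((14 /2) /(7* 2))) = 136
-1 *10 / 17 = -10 / 17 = -0.59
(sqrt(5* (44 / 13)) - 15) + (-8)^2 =2* sqrt(715) / 13 + 49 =53.11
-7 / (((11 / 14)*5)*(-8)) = 49 / 220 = 0.22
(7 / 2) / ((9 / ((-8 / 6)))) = -14 / 27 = -0.52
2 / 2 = 1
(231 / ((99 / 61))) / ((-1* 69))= -427 / 207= -2.06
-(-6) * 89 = 534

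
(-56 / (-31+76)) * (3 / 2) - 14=-238 / 15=-15.87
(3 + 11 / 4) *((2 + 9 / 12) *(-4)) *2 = -253 / 2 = -126.50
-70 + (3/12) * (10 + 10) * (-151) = -825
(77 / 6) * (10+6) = 616 / 3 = 205.33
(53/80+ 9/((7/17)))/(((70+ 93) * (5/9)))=113499/456400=0.25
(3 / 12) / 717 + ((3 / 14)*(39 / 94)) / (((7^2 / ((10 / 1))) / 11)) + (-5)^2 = 1165119611 / 46235028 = 25.20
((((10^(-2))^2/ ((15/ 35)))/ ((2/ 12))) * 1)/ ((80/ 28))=49/ 100000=0.00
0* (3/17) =0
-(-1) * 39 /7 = 5.57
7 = 7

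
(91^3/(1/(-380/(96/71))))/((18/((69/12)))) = -116905237085/1728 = -67653493.68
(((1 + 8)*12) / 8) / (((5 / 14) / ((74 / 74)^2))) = 189 / 5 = 37.80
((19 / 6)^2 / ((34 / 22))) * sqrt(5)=3971 * sqrt(5) / 612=14.51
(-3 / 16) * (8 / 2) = -3 / 4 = -0.75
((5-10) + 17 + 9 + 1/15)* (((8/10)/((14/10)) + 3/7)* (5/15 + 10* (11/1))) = 104596/45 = 2324.36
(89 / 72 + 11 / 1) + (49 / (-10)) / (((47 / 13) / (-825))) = 3825187 / 3384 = 1130.37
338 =338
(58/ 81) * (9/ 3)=2.15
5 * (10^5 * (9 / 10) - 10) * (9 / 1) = 4049550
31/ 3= 10.33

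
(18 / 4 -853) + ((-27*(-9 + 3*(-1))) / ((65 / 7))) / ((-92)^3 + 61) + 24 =-83457139531 / 101221510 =-824.50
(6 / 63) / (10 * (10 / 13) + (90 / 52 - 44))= -52 / 18879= -0.00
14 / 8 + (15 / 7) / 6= 59 / 28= 2.11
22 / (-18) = -11 / 9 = -1.22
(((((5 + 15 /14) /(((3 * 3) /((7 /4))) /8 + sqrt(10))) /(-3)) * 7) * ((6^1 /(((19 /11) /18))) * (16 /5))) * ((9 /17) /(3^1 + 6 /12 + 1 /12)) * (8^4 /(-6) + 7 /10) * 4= -587993624064 /7675715 + 914656748544 * sqrt(10) /7675715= 300220.24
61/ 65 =0.94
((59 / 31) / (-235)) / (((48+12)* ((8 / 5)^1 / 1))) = -0.00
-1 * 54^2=-2916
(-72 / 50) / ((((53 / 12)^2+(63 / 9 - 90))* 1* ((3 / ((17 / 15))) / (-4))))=-39168 / 1142875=-0.03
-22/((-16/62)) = 341/4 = 85.25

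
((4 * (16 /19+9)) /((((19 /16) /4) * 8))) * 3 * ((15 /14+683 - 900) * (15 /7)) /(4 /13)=-1322804340 /17689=-74781.18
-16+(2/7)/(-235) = -16.00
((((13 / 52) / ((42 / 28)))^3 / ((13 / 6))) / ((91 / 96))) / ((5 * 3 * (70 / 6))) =8 / 621075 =0.00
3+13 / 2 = 19 / 2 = 9.50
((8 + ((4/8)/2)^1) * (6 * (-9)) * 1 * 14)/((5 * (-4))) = 6237/20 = 311.85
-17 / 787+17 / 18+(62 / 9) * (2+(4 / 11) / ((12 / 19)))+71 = 89.67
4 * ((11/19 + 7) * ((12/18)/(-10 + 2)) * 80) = -3840/19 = -202.11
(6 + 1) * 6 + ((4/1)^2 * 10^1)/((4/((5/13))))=746/13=57.38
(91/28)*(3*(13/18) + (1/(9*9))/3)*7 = 96005/1944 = 49.39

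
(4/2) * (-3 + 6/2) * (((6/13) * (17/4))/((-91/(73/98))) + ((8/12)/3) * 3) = 0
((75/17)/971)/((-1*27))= -25/148563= -0.00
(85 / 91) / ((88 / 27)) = 2295 / 8008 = 0.29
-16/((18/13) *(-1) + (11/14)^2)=40768/1955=20.85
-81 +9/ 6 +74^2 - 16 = 10761/ 2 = 5380.50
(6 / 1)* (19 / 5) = 114 / 5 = 22.80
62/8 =7.75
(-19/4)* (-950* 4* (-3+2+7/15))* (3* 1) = -28880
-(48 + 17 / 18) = -881 / 18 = -48.94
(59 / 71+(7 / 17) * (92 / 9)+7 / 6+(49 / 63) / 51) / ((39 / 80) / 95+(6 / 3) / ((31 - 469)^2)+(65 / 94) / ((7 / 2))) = 2701842211847800 / 88024235255211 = 30.69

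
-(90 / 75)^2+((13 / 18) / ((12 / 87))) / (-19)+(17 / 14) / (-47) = -19594117 / 11251800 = -1.74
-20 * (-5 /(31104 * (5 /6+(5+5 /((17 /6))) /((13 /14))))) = 1105 /2790288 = 0.00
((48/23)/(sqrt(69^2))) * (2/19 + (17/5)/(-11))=-0.01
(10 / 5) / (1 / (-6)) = -12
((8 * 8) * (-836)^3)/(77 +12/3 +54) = -37393731584/135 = -276990604.33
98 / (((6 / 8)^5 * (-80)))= -6272 / 1215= -5.16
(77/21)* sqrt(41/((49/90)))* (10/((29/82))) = 9020* sqrt(410)/203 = 899.71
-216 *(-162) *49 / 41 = 41819.71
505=505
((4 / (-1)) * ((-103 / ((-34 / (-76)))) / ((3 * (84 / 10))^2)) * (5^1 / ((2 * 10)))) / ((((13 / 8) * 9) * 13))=195700 / 102626433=0.00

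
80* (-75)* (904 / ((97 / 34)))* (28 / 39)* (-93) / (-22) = -80036544000 / 13871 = -5770063.01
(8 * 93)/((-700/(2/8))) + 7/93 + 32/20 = 45881/32550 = 1.41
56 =56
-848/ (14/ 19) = -8056/ 7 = -1150.86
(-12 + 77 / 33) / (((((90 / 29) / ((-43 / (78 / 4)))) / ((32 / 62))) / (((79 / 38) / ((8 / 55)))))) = 31425647 / 620217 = 50.67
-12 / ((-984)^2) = -1 / 80688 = -0.00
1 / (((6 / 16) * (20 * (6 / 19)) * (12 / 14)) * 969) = 7 / 13770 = 0.00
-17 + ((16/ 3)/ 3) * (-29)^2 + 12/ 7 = 93229/ 63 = 1479.83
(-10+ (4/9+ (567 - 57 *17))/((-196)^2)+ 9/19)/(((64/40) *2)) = -156620825/52553088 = -2.98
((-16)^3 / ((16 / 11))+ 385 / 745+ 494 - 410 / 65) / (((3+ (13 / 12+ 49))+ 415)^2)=-649286064 / 61113684593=-0.01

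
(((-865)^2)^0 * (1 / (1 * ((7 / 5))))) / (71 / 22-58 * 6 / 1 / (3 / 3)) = -22 / 10619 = -0.00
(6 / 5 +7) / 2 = 41 / 10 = 4.10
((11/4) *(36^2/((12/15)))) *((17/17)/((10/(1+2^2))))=4455/2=2227.50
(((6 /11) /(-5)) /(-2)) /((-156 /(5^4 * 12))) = -375 /143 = -2.62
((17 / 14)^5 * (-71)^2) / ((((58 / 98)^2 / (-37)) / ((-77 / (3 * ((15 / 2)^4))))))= 2913102148759 / 255453750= 11403.64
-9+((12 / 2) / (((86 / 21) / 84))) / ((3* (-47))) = -19953 / 2021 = -9.87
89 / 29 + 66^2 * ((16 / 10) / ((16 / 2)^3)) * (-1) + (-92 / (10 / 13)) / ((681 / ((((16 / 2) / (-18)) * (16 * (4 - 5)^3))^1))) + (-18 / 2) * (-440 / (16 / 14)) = 49102125523 / 14219280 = 3453.21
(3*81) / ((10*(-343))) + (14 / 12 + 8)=46798 / 5145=9.10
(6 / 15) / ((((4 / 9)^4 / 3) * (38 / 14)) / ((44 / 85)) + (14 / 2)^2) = 3031182 / 371836595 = 0.01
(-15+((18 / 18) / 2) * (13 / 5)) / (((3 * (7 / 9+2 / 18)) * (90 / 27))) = -1.54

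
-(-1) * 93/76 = 93/76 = 1.22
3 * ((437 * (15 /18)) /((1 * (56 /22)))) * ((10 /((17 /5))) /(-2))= -600875 /952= -631.17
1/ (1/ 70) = 70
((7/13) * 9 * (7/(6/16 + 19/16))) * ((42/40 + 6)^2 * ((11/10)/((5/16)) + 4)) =1648293948/203125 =8114.68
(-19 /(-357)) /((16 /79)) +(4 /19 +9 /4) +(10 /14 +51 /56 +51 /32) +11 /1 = 3677375 /217056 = 16.94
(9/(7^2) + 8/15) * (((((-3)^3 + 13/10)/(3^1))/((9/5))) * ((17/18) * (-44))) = 25327093/178605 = 141.81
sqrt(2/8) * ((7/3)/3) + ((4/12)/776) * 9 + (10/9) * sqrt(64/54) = 2743/6984 + 40 * sqrt(6)/81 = 1.60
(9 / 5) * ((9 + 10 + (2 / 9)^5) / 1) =1121963 / 32805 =34.20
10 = 10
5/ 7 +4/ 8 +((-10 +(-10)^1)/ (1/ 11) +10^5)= 1396937/ 14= 99781.21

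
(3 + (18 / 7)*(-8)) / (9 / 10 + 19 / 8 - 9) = 4920 / 1603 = 3.07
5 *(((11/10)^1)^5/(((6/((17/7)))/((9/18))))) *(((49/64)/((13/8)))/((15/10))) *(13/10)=19165069/28800000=0.67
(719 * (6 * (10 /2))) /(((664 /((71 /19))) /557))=426514395 /6308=67614.84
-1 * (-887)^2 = -786769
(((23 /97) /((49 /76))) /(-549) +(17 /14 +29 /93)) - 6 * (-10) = 9953747123 /161782614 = 61.53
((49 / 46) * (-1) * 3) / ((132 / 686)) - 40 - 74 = -132175 / 1012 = -130.61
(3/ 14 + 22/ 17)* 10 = 1795/ 119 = 15.08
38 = 38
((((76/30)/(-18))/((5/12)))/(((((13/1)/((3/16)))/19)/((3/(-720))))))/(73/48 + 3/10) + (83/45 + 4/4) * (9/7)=2296453/627900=3.66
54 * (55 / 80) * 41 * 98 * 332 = 49523859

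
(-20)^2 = 400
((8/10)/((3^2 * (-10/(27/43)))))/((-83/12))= 72/89225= 0.00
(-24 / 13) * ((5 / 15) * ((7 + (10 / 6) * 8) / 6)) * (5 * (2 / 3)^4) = -2.06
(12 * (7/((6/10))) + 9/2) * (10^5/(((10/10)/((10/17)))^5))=5000000000/4913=1017708.12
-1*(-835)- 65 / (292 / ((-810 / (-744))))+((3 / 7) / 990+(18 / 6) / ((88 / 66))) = 837.01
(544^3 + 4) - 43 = 160989145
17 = 17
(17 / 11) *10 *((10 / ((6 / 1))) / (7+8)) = 170 / 99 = 1.72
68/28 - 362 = -2517/7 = -359.57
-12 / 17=-0.71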